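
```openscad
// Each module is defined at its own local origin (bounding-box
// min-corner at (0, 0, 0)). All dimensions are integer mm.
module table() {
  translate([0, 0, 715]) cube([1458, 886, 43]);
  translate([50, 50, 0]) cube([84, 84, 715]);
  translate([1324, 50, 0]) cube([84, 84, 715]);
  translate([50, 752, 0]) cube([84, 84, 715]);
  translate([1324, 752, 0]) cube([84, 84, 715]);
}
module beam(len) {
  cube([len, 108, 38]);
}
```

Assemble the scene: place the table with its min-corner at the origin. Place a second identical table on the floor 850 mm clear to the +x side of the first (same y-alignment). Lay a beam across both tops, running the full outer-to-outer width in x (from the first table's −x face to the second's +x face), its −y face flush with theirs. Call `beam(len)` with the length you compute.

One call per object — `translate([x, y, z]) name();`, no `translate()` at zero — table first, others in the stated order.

table();
translate([2308, 0, 0]) table();
translate([0, 0, 758]) beam(3766);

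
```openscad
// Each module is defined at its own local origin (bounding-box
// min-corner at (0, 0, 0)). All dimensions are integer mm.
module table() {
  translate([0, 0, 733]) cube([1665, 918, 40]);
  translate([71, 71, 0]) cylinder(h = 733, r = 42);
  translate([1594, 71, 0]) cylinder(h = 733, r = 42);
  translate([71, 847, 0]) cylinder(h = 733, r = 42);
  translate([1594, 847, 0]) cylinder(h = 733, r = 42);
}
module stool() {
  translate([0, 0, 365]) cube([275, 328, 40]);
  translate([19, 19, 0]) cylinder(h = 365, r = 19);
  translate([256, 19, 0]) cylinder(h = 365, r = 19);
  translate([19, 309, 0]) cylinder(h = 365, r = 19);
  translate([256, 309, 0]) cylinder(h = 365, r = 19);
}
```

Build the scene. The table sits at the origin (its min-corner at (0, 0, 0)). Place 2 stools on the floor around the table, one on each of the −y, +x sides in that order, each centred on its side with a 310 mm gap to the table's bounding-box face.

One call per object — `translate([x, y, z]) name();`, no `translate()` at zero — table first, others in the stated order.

table();
translate([695, -638, 0]) stool();
translate([1975, 295, 0]) stool();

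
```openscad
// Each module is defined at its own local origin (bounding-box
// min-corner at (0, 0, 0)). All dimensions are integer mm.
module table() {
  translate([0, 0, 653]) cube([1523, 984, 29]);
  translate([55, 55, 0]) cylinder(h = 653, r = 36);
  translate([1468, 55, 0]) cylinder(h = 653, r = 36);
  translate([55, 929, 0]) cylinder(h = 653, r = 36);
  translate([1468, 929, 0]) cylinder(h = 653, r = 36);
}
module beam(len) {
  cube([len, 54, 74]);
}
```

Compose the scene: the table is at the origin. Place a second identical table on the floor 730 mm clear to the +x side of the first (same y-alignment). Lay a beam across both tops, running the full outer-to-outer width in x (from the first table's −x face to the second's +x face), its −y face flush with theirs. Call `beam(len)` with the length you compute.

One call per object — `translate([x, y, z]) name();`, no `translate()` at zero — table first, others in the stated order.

table();
translate([2253, 0, 0]) table();
translate([0, 0, 682]) beam(3776);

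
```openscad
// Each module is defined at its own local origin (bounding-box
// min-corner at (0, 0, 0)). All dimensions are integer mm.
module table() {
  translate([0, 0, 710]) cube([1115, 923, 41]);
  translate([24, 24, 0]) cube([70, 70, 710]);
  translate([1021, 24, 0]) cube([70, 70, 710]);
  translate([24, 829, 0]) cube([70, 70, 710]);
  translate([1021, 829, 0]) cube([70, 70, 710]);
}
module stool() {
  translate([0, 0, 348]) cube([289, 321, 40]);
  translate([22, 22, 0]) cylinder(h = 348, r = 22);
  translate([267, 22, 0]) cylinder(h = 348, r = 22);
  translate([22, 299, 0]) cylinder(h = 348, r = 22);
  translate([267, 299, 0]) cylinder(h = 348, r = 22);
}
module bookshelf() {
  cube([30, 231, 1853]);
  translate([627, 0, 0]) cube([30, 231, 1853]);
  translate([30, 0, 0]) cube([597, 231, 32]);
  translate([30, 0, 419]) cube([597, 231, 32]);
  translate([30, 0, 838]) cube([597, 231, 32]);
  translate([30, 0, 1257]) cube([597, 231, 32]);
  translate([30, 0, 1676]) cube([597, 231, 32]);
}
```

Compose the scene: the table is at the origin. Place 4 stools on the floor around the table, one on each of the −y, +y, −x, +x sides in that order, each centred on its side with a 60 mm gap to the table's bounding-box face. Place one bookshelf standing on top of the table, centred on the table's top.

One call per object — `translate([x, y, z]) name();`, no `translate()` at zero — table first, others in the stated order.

table();
translate([413, -381, 0]) stool();
translate([413, 983, 0]) stool();
translate([-349, 301, 0]) stool();
translate([1175, 301, 0]) stool();
translate([229, 346, 751]) bookshelf();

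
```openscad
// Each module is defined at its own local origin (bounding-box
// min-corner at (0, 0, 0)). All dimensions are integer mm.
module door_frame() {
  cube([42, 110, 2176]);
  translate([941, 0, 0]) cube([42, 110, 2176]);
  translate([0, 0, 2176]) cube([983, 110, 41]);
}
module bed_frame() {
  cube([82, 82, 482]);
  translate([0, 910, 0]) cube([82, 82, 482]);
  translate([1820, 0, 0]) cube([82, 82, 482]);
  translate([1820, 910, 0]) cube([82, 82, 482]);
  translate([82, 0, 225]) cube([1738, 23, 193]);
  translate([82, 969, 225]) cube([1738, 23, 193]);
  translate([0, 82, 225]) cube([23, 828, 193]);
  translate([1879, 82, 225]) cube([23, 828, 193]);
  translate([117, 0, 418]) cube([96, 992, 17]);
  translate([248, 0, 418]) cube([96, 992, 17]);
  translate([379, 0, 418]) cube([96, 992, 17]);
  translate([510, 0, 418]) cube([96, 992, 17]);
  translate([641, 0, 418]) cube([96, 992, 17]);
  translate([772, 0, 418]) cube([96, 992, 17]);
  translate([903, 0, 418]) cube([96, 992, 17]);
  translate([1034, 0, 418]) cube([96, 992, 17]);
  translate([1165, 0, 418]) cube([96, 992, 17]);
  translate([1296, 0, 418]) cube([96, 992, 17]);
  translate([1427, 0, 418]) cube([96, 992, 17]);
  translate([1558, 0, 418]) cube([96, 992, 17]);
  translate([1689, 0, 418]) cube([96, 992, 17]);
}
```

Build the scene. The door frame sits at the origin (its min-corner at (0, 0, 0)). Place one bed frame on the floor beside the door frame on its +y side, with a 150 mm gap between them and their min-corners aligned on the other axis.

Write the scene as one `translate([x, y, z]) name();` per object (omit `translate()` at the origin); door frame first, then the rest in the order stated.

door_frame();
translate([0, 260, 0]) bed_frame();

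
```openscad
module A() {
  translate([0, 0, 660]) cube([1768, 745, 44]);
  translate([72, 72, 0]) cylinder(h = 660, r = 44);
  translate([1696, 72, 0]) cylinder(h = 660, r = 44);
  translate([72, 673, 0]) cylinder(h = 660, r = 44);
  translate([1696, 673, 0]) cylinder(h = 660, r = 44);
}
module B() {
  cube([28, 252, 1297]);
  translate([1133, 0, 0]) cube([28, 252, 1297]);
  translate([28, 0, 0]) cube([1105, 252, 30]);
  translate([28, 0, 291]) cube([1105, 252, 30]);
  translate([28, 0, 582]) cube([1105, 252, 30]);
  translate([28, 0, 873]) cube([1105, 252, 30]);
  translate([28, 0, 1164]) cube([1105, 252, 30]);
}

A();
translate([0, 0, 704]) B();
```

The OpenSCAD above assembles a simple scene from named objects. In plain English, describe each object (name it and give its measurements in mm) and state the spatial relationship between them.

A is a table with a 1768×745 mm rectangular top, 44 mm thick, top surface at z = 704 mm, supported by four round legs of 88 mm diameter, each leg's bounding box inset 28 mm from the nearest pair of top edges, running from the floor.

B is an open bookshelf. Two side panels, each 28 mm thick, 252 mm deep and 1297 mm tall, stand 1161 mm apart (outside-to-outside). Between them sit 5 shelves, each 30 mm thick and 252 mm deep, spanning the full gap between the sides. The bottom shelf rests on the floor (its underside at z = 0) and the clear gap between one shelf's top and the next shelf's underside is 261 mm.

The bookshelf is on top of the table.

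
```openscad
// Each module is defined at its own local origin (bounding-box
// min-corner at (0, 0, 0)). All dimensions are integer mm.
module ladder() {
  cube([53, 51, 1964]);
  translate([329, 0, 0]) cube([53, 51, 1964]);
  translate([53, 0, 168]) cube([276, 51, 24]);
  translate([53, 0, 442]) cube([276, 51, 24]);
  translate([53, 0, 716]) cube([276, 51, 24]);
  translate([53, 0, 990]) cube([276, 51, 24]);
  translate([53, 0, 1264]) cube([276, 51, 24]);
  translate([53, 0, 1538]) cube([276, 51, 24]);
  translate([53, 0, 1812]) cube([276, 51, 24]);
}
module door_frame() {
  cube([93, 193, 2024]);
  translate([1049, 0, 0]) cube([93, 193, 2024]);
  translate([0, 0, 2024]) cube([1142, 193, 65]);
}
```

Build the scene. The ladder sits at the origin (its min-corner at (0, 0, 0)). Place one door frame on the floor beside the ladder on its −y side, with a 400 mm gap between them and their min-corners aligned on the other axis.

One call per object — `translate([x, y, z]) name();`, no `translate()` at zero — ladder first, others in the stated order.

ladder();
translate([0, -593, 0]) door_frame();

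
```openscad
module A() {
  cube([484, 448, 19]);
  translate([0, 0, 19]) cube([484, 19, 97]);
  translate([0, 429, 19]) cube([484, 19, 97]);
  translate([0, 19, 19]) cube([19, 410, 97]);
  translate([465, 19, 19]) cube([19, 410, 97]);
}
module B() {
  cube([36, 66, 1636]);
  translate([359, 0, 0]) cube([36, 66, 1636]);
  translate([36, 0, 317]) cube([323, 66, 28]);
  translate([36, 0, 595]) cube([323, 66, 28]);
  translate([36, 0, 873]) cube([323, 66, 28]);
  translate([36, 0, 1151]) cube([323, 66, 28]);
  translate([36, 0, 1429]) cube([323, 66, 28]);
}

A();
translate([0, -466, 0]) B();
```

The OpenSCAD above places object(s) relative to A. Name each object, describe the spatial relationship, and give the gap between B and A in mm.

The ladder's nearest face is 400 mm from the open box's −y face.

A is an open box. B is a ladder. The ladder is on the floor beside the open box on its −y side. The gap between the ladder and the open box is 400 mm.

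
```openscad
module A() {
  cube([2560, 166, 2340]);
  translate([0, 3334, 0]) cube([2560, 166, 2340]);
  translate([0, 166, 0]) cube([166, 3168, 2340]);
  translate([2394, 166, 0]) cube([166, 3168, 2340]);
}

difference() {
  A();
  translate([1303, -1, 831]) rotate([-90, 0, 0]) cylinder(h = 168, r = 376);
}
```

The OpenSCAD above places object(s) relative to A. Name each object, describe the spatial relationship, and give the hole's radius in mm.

A is a house frame. The house frame has a circular hole through its front wall. The hole's radius is 376 mm.

The subtracted cylinder has r = 376 mm.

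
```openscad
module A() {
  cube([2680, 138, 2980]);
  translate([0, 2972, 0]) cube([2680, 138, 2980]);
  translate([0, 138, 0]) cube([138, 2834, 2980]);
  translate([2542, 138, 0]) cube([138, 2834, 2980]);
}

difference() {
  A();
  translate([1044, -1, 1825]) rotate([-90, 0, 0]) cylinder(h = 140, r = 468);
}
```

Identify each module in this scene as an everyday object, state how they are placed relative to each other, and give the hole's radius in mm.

A is a house frame. The house frame has a circular hole through its front wall. The hole's radius is 468 mm.

The subtracted cylinder has r = 468 mm.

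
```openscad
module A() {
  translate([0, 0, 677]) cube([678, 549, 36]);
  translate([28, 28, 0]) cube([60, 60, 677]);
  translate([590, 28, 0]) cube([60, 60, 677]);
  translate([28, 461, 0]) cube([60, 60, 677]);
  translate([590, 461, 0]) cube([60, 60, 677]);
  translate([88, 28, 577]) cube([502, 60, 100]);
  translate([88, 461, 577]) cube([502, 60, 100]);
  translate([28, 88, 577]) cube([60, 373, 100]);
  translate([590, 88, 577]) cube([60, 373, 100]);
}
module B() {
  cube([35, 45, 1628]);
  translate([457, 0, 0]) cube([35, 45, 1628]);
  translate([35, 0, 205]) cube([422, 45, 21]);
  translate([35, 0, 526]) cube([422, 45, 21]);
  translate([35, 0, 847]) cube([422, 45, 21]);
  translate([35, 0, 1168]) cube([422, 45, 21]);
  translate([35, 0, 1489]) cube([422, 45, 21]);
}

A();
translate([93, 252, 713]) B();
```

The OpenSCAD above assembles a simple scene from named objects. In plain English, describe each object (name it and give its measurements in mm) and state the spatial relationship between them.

A is a rectangular dining table. The top is 678×549×36 mm with its upper surface at z = 713 mm. It stands on four 60×60 mm square legs, each inset 28 mm from the nearest pair of top edges, running from the floor to the underside of the top. Four apron rails, 60 mm thick and 100 mm tall, run between adjacent legs with their top edges flush with the underside of the top and their outer faces flush with the legs' outer faces.

B is a straight ladder. Two 35×45 mm vertical rails, 1628 mm tall, stand 492 mm apart (outside-to-outside) with their front faces coplanar on the −y side. 5 rungs, each 45 mm deep and 21 mm tall, span between the inner faces of the rails, front faces flush with the rails. The lowest rung's underside is at z = 205 mm and rungs are spaced 321 mm apart (underside to underside).

The ladder is on top of the table, centred.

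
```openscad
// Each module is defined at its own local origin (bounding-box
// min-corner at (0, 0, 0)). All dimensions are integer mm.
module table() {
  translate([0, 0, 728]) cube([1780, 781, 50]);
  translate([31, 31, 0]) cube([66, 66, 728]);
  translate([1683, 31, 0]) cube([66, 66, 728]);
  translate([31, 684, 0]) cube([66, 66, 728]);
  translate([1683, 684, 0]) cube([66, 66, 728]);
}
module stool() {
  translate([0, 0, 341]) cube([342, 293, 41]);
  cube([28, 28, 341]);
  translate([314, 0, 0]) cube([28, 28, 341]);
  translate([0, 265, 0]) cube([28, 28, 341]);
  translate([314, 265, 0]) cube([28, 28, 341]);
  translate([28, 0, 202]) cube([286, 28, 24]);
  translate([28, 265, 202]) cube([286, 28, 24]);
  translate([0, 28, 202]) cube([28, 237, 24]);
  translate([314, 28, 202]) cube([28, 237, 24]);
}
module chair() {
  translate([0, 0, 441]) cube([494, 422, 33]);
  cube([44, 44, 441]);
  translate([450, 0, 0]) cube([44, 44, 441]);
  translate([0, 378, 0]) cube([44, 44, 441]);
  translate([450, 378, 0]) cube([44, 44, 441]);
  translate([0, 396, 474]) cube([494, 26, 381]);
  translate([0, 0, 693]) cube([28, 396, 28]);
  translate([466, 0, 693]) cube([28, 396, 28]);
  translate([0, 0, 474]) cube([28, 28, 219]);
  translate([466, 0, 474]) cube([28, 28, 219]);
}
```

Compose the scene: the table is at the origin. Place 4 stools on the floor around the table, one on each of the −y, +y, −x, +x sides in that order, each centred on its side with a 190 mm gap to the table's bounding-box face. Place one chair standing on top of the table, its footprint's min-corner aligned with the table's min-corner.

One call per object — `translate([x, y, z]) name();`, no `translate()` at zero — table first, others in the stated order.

table();
translate([719, -483, 0]) stool();
translate([719, 971, 0]) stool();
translate([-532, 244, 0]) stool();
translate([1970, 244, 0]) stool();
translate([0, 0, 778]) chair();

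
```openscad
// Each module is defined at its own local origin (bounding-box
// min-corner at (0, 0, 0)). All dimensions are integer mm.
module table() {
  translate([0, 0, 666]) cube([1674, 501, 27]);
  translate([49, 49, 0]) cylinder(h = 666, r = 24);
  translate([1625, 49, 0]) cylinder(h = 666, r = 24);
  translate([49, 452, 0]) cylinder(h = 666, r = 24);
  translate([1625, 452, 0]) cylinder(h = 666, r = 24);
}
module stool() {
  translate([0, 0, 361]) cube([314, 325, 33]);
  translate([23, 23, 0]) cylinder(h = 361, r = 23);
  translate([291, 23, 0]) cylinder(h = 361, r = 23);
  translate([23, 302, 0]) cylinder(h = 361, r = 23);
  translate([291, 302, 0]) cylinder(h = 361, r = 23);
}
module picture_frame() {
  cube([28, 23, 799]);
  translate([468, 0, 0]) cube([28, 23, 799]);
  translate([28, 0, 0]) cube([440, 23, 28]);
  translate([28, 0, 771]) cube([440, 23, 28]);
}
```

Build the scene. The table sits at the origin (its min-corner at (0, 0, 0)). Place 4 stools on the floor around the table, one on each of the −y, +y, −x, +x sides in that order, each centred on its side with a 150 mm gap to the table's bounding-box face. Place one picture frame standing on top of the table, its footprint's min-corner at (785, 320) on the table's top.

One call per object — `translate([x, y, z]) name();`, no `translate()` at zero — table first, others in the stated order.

table();
translate([680, -475, 0]) stool();
translate([680, 651, 0]) stool();
translate([-464, 88, 0]) stool();
translate([1824, 88, 0]) stool();
translate([785, 320, 693]) picture_frame();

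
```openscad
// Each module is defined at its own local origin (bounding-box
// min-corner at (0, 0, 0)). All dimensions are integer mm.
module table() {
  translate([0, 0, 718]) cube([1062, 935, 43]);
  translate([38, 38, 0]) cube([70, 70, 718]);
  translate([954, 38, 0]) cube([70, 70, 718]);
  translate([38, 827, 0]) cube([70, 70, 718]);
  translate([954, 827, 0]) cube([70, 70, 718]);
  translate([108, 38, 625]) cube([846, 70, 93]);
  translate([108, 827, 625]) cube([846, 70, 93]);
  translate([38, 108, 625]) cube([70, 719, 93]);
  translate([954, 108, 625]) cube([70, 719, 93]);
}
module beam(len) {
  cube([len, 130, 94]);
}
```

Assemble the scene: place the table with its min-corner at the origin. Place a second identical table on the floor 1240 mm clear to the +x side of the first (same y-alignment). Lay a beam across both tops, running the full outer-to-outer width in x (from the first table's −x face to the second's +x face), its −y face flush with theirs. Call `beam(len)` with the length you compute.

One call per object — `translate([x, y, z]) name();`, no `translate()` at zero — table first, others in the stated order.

table();
translate([2302, 0, 0]) table();
translate([0, 0, 761]) beam(3364);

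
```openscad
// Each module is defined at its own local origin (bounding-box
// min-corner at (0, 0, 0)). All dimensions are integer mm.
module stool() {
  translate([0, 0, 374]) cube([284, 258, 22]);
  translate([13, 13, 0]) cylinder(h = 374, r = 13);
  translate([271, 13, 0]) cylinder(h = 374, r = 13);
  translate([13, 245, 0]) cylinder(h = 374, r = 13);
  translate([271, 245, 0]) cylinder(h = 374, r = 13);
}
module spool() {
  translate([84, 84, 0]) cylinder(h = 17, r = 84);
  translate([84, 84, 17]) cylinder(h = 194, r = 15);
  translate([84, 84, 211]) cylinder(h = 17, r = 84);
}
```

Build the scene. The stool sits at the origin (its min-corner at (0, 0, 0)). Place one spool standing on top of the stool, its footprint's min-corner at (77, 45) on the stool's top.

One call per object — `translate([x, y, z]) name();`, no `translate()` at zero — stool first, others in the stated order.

stool();
translate([77, 45, 396]) spool();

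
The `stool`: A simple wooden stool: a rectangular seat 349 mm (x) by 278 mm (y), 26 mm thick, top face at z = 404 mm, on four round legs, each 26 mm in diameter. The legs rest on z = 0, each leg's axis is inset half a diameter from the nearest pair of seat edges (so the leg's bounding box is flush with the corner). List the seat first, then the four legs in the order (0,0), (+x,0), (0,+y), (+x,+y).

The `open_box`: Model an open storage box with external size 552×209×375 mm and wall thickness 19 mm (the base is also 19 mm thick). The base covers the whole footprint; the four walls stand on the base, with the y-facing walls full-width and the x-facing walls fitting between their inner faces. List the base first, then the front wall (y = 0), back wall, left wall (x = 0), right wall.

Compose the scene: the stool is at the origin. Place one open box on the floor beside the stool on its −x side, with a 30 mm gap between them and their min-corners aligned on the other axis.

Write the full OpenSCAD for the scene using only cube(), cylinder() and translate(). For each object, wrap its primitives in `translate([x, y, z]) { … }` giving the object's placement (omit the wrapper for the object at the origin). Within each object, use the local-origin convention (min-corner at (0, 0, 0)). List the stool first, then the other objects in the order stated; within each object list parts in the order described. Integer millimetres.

translate([0, 0, 378]) cube([349, 278, 26]);
translate([13, 13, 0]) cylinder(h = 378, r = 13);
translate([336, 13, 0]) cylinder(h = 378, r = 13);
translate([13, 265, 0]) cylinder(h = 378, r = 13);
translate([336, 265, 0]) cylinder(h = 378, r = 13);
translate([-582, 0, 0]) {
  cube([552, 209, 19]);
  translate([0, 0, 19]) cube([552, 19, 356]);
  translate([0, 190, 19]) cube([552, 19, 356]);
  translate([0, 19, 19]) cube([19, 171, 356]);
  translate([533, 19, 19]) cube([19, 171, 356]);
}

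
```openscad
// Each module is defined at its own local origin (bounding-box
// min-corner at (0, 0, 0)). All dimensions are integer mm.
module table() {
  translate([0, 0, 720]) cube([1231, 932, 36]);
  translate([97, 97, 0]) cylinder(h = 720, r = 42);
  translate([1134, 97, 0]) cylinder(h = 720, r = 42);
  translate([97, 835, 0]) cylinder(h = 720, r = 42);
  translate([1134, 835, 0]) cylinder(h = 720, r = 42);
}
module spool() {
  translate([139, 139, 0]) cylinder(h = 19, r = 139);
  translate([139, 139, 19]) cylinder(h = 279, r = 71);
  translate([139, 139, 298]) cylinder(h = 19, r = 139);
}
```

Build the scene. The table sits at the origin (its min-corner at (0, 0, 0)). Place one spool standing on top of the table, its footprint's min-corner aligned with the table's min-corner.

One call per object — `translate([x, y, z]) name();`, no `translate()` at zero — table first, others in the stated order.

table();
translate([0, 0, 756]) spool();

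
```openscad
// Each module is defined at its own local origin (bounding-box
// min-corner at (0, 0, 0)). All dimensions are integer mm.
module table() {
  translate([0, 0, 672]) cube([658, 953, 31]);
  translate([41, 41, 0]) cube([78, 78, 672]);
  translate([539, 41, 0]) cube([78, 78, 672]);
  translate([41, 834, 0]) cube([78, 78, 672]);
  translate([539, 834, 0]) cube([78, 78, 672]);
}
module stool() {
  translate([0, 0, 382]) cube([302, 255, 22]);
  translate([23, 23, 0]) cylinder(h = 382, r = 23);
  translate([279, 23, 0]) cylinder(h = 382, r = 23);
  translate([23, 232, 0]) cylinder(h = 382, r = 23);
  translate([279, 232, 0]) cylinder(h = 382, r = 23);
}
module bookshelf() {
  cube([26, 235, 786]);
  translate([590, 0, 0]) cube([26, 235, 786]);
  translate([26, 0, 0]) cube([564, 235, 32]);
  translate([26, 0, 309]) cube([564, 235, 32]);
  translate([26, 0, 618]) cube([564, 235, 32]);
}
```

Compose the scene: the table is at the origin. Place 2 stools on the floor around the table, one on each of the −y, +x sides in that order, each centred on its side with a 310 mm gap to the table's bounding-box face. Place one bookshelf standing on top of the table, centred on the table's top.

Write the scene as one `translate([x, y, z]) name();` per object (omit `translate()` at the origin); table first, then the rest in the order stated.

table();
translate([178, -565, 0]) stool();
translate([968, 349, 0]) stool();
translate([21, 359, 703]) bookshelf();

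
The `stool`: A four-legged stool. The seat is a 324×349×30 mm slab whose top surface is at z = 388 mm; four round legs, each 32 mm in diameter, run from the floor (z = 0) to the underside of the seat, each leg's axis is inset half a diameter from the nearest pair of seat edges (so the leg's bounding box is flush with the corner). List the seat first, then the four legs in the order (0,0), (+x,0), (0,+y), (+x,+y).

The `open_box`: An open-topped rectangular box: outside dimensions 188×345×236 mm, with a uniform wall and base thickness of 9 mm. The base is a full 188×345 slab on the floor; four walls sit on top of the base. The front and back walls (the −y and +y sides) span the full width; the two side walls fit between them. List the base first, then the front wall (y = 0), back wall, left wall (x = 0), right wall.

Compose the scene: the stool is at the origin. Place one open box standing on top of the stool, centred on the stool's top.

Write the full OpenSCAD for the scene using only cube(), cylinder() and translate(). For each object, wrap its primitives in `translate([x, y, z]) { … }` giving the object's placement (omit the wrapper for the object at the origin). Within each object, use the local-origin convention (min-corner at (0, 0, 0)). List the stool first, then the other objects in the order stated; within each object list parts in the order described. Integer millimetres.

translate([0, 0, 358]) cube([324, 349, 30]);
translate([16, 16, 0]) cylinder(h = 358, r = 16);
translate([308, 16, 0]) cylinder(h = 358, r = 16);
translate([16, 333, 0]) cylinder(h = 358, r = 16);
translate([308, 333, 0]) cylinder(h = 358, r = 16);
translate([68, 2, 388]) {
  cube([188, 345, 9]);
  translate([0, 0, 9]) cube([188, 9, 227]);
  translate([0, 336, 9]) cube([188, 9, 227]);
  translate([0, 9, 9]) cube([9, 327, 227]);
  translate([179, 9, 9]) cube([9, 327, 227]);
}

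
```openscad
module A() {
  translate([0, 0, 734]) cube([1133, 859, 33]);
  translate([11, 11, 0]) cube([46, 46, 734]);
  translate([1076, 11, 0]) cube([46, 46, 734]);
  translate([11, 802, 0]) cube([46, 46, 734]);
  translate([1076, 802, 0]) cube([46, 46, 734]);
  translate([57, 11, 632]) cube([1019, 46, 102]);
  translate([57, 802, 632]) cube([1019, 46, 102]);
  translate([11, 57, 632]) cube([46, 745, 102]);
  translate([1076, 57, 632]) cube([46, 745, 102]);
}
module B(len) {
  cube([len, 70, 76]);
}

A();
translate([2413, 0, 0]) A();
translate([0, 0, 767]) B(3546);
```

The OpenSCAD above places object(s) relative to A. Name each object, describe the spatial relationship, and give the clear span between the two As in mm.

Second table starts at x = 2413; first ends at x = 1133; clear span = 2413 − 1133 = 1280 mm.

A is a table. B is a beam. A beam spans the tops of two tables. The clear span between the two tables is 1280 mm.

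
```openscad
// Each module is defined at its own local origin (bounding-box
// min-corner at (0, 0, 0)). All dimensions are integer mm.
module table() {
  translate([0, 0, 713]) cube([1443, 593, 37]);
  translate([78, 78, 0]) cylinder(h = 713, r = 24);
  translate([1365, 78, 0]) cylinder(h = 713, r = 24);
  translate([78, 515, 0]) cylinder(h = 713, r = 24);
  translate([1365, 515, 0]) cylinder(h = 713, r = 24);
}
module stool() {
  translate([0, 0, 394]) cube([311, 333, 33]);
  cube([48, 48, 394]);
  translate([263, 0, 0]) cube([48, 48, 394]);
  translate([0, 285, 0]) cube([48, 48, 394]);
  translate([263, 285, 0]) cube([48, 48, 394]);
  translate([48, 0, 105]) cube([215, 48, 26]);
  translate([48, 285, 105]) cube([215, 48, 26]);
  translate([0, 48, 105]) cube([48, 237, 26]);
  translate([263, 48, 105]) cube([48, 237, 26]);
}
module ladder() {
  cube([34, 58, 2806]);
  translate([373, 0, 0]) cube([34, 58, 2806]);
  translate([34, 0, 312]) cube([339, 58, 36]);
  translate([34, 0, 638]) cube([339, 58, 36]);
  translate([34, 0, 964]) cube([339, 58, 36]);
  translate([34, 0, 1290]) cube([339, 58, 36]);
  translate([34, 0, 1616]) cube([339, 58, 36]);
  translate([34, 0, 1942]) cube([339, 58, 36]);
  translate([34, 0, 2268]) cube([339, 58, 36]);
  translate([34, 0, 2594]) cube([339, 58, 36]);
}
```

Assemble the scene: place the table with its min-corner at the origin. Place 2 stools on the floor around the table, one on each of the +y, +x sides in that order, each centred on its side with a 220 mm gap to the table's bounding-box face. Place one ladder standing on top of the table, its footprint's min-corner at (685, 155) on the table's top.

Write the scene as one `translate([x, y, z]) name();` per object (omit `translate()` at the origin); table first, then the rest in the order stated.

table();
translate([566, 813, 0]) stool();
translate([1663, 130, 0]) stool();
translate([685, 155, 750]) ladder();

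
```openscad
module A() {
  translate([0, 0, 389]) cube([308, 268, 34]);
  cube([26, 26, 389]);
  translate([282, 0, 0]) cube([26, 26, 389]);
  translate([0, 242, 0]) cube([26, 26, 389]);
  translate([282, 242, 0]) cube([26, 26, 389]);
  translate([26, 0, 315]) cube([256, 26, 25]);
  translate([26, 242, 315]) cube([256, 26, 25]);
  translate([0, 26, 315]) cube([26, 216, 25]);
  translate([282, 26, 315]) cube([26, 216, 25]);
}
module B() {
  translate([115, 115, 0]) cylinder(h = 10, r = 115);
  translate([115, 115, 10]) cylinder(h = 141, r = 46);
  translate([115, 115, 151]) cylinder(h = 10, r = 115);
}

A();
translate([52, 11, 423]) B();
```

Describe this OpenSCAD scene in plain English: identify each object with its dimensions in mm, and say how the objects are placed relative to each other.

A is a four-legged stool. The seat is a 308×268×34 mm slab whose top surface is at z = 423 mm; four square legs, each 26×26 mm in cross-section, run from the floor (z = 0) to the underside of the seat, each flush with a corner of the seat. Four stretchers, 26 mm wide and 25 mm tall, connect adjacent legs with their undersides at z = 315 mm, each running between the inner faces of the legs it joins and aligned with the legs' outer faces on the other axis.

B is a spool: two coaxial disc flanges of radius 115 mm and thickness 10 mm, joined by a core cylinder of radius 46 mm and height 141 mm. The lower flange rests on z = 0 and the three cylinders share a vertical axis.

The spool is on top of the stool.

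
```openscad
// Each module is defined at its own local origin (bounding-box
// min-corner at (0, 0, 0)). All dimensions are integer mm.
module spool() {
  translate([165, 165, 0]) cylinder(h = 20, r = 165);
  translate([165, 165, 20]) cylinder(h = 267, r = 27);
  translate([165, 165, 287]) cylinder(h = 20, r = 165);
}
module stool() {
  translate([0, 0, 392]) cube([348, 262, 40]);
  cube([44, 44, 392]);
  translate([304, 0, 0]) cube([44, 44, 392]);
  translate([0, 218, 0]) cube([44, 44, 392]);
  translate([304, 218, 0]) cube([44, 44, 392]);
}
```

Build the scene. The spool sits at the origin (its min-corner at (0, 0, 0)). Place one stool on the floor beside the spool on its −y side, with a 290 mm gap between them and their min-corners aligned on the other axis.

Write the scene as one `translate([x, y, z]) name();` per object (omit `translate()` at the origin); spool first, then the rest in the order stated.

spool();
translate([0, -552, 0]) stool();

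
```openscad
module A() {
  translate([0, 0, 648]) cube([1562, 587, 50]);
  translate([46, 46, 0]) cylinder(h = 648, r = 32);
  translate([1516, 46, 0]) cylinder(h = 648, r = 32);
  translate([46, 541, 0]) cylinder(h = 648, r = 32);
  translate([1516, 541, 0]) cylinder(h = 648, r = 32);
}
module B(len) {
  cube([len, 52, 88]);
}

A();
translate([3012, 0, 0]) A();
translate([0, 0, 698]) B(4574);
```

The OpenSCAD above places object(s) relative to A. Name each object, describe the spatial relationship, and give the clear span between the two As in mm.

A is a table. B is a beam. A beam spans the tops of two tables. The clear span between the two tables is 1450 mm.

Second table starts at x = 3012; first ends at x = 1562; clear span = 3012 − 1562 = 1450 mm.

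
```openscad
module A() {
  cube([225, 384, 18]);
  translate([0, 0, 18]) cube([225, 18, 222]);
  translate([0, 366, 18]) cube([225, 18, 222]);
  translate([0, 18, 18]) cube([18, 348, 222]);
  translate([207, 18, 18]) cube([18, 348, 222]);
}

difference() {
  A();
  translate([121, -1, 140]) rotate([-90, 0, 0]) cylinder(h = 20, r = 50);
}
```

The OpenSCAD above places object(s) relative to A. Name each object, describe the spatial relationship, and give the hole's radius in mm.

The subtracted cylinder has r = 50 mm.

A is an open box. The open box has a circular hole through its front wall. The hole's radius is 50 mm.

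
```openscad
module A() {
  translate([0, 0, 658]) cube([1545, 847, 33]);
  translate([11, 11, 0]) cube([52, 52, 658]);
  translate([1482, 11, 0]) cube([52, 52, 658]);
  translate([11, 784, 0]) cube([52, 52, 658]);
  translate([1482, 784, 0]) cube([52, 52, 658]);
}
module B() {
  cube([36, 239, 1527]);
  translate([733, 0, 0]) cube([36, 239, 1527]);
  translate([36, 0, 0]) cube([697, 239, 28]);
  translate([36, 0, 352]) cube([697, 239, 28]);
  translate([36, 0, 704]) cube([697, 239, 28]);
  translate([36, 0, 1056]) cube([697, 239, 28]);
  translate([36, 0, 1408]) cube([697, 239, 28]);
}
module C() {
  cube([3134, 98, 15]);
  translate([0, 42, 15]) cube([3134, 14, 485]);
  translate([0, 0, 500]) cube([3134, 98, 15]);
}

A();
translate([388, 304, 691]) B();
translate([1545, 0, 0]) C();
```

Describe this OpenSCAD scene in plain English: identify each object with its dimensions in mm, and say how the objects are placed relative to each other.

A is a table: top 1545 mm (x) × 847 mm (y), 33 mm thick, upper face at z = 691 mm, on four 52×52 mm square legs, each inset 11 mm from the nearest pair of top edges, running from z = 0 to the bottom of the top.

B is a bookshelf 769 mm wide overall, 239 mm deep and 1527 mm tall. The two sides are 36 mm thick vertical panels. 5 horizontal shelves of 28 mm thickness span between the inner faces of the sides; the lowest shelf sits on the floor and shelves are stacked with a clear vertical gap of 324 mm between each pair.

C is an I-beam lying along x, 3134 mm long. Overall section height 515 mm. Two flanges 98 mm wide (y) and 15 mm thick, one on the floor and one at the top; a web 14 mm thick runs between them, centred on the flange width.

The bookshelf is on top of the table, centred. The I-beam is against the table's +x side, with their −y faces flush.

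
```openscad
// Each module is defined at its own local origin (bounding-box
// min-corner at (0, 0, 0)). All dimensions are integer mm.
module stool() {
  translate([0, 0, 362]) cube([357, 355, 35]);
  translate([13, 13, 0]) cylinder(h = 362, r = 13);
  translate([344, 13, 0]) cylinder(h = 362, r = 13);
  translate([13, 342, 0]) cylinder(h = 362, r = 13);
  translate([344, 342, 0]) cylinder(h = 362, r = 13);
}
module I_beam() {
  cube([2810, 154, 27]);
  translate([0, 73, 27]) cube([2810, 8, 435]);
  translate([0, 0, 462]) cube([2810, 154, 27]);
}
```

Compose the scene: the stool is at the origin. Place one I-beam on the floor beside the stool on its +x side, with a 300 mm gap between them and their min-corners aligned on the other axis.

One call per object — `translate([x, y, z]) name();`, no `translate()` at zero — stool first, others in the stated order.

stool();
translate([657, 0, 0]) I_beam();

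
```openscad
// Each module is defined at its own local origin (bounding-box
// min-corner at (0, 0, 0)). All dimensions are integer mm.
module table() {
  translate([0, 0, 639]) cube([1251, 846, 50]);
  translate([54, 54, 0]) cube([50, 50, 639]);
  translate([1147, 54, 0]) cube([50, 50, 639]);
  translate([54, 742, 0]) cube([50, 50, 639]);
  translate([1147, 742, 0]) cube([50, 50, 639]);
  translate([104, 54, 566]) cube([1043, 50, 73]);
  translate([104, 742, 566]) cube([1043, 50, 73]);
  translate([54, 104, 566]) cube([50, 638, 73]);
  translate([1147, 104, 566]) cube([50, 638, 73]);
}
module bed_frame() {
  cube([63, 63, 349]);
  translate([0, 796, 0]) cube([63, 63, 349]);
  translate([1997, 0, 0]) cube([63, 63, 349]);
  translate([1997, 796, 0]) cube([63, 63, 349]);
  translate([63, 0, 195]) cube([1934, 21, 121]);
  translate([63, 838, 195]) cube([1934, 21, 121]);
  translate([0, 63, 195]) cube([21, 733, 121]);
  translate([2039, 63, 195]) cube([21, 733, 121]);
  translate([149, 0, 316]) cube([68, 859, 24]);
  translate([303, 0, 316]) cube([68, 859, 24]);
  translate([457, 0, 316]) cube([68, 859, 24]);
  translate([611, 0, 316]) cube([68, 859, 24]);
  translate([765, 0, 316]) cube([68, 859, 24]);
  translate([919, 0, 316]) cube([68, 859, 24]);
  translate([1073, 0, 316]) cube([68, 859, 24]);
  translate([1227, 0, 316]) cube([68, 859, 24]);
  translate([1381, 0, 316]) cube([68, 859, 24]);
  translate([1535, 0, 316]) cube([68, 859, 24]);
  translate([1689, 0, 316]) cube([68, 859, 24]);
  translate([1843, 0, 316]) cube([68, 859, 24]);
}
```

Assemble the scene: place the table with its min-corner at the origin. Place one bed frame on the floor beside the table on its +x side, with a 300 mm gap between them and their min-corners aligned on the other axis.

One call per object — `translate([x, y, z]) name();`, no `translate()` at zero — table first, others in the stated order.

table();
translate([1551, 0, 0]) bed_frame();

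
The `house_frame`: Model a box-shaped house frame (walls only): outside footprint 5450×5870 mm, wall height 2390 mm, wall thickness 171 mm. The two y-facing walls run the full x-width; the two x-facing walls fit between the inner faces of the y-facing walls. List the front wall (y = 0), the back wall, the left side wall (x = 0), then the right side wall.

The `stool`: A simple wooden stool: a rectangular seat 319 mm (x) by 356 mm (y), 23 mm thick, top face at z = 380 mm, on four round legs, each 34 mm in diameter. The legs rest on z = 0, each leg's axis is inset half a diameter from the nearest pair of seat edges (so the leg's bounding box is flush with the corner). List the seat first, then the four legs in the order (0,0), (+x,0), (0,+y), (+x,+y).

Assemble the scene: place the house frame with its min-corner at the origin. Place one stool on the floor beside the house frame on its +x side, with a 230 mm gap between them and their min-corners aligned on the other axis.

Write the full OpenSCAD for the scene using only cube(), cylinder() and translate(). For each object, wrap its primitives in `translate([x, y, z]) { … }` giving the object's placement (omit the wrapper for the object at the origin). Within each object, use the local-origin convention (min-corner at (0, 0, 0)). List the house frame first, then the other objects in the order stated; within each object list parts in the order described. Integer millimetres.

cube([5450, 171, 2390]);
translate([0, 5699, 0]) cube([5450, 171, 2390]);
translate([0, 171, 0]) cube([171, 5528, 2390]);
translate([5279, 171, 0]) cube([171, 5528, 2390]);
translate([5680, 0, 0]) {
  translate([0, 0, 357]) cube([319, 356, 23]);
  translate([17, 17, 0]) cylinder(h = 357, r = 17);
  translate([302, 17, 0]) cylinder(h = 357, r = 17);
  translate([17, 339, 0]) cylinder(h = 357, r = 17);
  translate([302, 339, 0]) cylinder(h = 357, r = 17);
}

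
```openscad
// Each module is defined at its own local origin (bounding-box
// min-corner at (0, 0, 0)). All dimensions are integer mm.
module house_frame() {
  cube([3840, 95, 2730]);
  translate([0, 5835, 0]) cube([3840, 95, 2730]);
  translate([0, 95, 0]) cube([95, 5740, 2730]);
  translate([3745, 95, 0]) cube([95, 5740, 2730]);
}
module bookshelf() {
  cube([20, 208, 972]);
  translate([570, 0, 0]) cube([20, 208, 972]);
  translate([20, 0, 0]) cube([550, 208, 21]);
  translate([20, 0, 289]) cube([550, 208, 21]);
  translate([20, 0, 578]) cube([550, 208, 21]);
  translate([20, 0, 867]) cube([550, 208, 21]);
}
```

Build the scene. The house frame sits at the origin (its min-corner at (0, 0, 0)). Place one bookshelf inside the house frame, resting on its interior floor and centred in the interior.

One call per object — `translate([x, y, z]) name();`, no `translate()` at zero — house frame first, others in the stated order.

house_frame();
translate([1625, 2861, 0]) bookshelf();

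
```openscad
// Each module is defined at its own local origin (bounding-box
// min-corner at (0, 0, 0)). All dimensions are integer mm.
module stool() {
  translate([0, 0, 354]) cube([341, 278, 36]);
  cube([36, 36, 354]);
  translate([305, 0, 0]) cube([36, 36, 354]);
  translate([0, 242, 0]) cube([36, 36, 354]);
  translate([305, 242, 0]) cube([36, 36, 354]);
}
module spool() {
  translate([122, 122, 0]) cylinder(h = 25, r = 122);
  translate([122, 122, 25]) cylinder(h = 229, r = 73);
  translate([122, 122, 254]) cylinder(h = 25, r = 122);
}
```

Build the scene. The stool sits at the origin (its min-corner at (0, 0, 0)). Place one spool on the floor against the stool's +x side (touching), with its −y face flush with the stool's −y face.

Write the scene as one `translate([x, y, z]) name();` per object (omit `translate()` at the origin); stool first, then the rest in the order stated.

stool();
translate([341, 0, 0]) spool();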